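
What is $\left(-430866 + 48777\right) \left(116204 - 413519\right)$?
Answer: $113600791035$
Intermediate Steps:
$\left(-430866 + 48777\right) \left(116204 - 413519\right) = \left(-382089\right) \left(-297315\right) = 113600791035$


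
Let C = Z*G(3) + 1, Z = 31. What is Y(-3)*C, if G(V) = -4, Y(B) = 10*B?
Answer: 3690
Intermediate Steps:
C = -123 (C = 31*(-4) + 1 = -124 + 1 = -123)
Y(-3)*C = (10*(-3))*(-123) = -30*(-123) = 3690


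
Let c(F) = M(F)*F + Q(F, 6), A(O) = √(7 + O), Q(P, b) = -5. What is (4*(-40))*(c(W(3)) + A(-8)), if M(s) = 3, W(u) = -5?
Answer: 3200 - 160*I ≈ 3200.0 - 160.0*I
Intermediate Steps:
c(F) = -5 + 3*F (c(F) = 3*F - 5 = -5 + 3*F)
(4*(-40))*(c(W(3)) + A(-8)) = (4*(-40))*((-5 + 3*(-5)) + √(7 - 8)) = -160*((-5 - 15) + √(-1)) = -160*(-20 + I) = 3200 - 160*I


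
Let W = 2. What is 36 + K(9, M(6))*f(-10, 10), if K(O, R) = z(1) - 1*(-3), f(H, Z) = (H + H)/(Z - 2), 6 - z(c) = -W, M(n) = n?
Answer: 17/2 ≈ 8.5000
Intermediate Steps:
z(c) = 8 (z(c) = 6 - (-1)*2 = 6 - 1*(-2) = 6 + 2 = 8)
f(H, Z) = 2*H/(-2 + Z) (f(H, Z) = (2*H)/(-2 + Z) = 2*H/(-2 + Z))
K(O, R) = 11 (K(O, R) = 8 - 1*(-3) = 8 + 3 = 11)
36 + K(9, M(6))*f(-10, 10) = 36 + 11*(2*(-10)/(-2 + 10)) = 36 + 11*(2*(-10)/8) = 36 + 11*(2*(-10)*(1/8)) = 36 + 11*(-5/2) = 36 - 55/2 = 17/2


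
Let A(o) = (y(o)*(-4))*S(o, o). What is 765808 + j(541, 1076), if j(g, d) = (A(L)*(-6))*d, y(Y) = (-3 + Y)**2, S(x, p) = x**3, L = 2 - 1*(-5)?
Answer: 142487920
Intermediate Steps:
L = 7 (L = 2 + 5 = 7)
A(o) = -4*o**3*(-3 + o)**2 (A(o) = ((-3 + o)**2*(-4))*o**3 = (-4*(-3 + o)**2)*o**3 = -4*o**3*(-3 + o)**2)
j(g, d) = 131712*d (j(g, d) = (-4*7**3*(-3 + 7)**2*(-6))*d = (-4*343*4**2*(-6))*d = (-4*343*16*(-6))*d = (-21952*(-6))*d = 131712*d)
765808 + j(541, 1076) = 765808 + 131712*1076 = 765808 + 141722112 = 142487920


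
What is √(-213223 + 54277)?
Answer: I*√158946 ≈ 398.68*I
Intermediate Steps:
√(-213223 + 54277) = √(-158946) = I*√158946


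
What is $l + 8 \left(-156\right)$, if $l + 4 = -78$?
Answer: $-1330$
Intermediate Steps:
$l = -82$ ($l = -4 - 78 = -82$)
$l + 8 \left(-156\right) = -82 + 8 \left(-156\right) = -82 - 1248 = -1330$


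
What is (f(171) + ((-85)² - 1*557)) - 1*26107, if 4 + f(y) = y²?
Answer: 9798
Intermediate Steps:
f(y) = -4 + y²
(f(171) + ((-85)² - 1*557)) - 1*26107 = ((-4 + 171²) + ((-85)² - 1*557)) - 1*26107 = ((-4 + 29241) + (7225 - 557)) - 26107 = (29237 + 6668) - 26107 = 35905 - 26107 = 9798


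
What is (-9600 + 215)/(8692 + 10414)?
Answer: -9385/19106 ≈ -0.49121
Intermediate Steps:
(-9600 + 215)/(8692 + 10414) = -9385/19106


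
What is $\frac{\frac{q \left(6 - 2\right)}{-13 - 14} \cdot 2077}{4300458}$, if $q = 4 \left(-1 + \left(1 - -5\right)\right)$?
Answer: $- \frac{83080}{58056183} \approx -0.001431$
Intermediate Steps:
$q = 20$ ($q = 4 \left(-1 + \left(1 + 5\right)\right) = 4 \left(-1 + 6\right) = 4 \cdot 5 = 20$)
$\frac{\frac{q \left(6 - 2\right)}{-13 - 14} \cdot 2077}{4300458} = \frac{\frac{20 \left(6 - 2\right)}{-13 - 14} \cdot 2077}{4300458} = \frac{20 \left(6 - 2\right)}{-27} \cdot 2077 \cdot \frac{1}{4300458} = 20 \cdot 4 \left(- \frac{1}{27}\right) 2077 \cdot \frac{1}{4300458} = 80 \left(- \frac{1}{27}\right) 2077 \cdot \frac{1}{4300458} = \left(- \frac{80}{27}\right) 2077 \cdot \frac{1}{4300458} = \left(- \frac{166160}{27}\right) \frac{1}{4300458} = - \frac{83080}{58056183}$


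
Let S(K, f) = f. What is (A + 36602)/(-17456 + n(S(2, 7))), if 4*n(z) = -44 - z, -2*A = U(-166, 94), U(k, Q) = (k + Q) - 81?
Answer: -146714/69875 ≈ -2.0997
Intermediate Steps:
U(k, Q) = -81 + Q + k (U(k, Q) = (Q + k) - 81 = -81 + Q + k)
A = 153/2 (A = -(-81 + 94 - 166)/2 = -1/2*(-153) = 153/2 ≈ 76.500)
n(z) = -11 - z/4 (n(z) = (-44 - z)/4 = -11 - z/4)
(A + 36602)/(-17456 + n(S(2, 7))) = (153/2 + 36602)/(-17456 + (-11 - 1/4*7)) = 73357/(2*(-17456 + (-11 - 7/4))) = 73357/(2*(-17456 - 51/4)) = 73357/(2*(-69875/4)) = (73357/2)*(-4/69875) = -146714/69875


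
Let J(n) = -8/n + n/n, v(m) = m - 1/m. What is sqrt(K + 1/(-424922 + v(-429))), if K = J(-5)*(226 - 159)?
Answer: sqrt(145009898789769861770)/912377890 ≈ 13.198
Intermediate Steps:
J(n) = 1 - 8/n (J(n) = -8/n + 1 = 1 - 8/n)
K = 871/5 (K = ((-8 - 5)/(-5))*(226 - 159) = -1/5*(-13)*67 = (13/5)*67 = 871/5 ≈ 174.20)
sqrt(K + 1/(-424922 + v(-429))) = sqrt(871/5 + 1/(-424922 + (-429 - 1/(-429)))) = sqrt(871/5 + 1/(-424922 + (-429 - 1*(-1/429)))) = sqrt(871/5 + 1/(-424922 + (-429 + 1/429))) = sqrt(871/5 + 1/(-424922 - 184040/429)) = sqrt(871/5 + 1/(-182475578/429)) = sqrt(871/5 - 429/182475578) = sqrt(158936226293/912377890) = sqrt(145009898789769861770)/912377890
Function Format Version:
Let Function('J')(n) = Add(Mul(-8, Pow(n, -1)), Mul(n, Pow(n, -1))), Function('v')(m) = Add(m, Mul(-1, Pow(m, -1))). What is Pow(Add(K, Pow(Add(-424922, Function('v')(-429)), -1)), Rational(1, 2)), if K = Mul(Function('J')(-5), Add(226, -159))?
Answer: Mul(Rational(1, 912377890), Pow(145009898789769861770, Rational(1, 2))) ≈ 13.198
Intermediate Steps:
Function('J')(n) = Add(1, Mul(-8, Pow(n, -1))) (Function('J')(n) = Add(Mul(-8, Pow(n, -1)), 1) = Add(1, Mul(-8, Pow(n, -1))))
K = Rational(871, 5) (K = Mul(Mul(Pow(-5, -1), Add(-8, -5)), Add(226, -159)) = Mul(Mul(Rational(-1, 5), -13), 67) = Mul(Rational(13, 5), 67) = Rational(871, 5) ≈ 174.20)
Pow(Add(K, Pow(Add(-424922, Function('v')(-429)), -1)), Rational(1, 2)) = Pow(Add(Rational(871, 5), Pow(Add(-424922, Add(-429, Mul(-1, Pow(-429, -1)))), -1)), Rational(1, 2)) = Pow(Add(Rational(871, 5), Pow(Add(-424922, Add(-429, Mul(-1, Rational(-1, 429)))), -1)), Rational(1, 2)) = Pow(Add(Rational(871, 5), Pow(Add(-424922, Add(-429, Rational(1, 429))), -1)), Rational(1, 2)) = Pow(Add(Rational(871, 5), Pow(Add(-424922, Rational(-184040, 429)), -1)), Rational(1, 2)) = Pow(Add(Rational(871, 5), Pow(Rational(-182475578, 429), -1)), Rational(1, 2)) = Pow(Add(Rational(871, 5), Rational(-429, 182475578)), Rational(1, 2)) = Pow(Rational(158936226293, 912377890), Rational(1, 2)) = Mul(Rational(1, 912377890), Pow(145009898789769861770, Rational(1, 2)))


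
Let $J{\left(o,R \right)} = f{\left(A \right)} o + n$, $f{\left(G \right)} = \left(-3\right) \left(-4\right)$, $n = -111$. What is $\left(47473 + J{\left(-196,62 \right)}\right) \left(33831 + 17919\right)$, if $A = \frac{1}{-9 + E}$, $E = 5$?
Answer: $2329267500$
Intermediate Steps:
$A = - \frac{1}{4}$ ($A = \frac{1}{-9 + 5} = \frac{1}{-4} = - \frac{1}{4} \approx -0.25$)
$f{\left(G \right)} = 12$
$J{\left(o,R \right)} = -111 + 12 o$ ($J{\left(o,R \right)} = 12 o - 111 = -111 + 12 o$)
$\left(47473 + J{\left(-196,62 \right)}\right) \left(33831 + 17919\right) = \left(47473 + \left(-111 + 12 \left(-196\right)\right)\right) \left(33831 + 17919\right) = \left(47473 - 2463\right) 51750 = 45010 \cdot 51750 = 2329267500$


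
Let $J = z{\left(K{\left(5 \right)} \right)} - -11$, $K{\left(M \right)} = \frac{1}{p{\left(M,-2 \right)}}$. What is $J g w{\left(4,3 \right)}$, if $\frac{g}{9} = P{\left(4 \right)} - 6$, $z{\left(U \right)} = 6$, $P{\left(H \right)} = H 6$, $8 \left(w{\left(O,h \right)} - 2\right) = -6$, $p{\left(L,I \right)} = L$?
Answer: $\frac{6885}{2} \approx 3442.5$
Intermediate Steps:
$K{\left(M \right)} = \frac{1}{M}$
$w{\left(O,h \right)} = \frac{5}{4}$ ($w{\left(O,h \right)} = 2 + \frac{1}{8} \left(-6\right) = 2 - \frac{3}{4} = \frac{5}{4}$)
$P{\left(H \right)} = 6 H$
$g = 162$ ($g = 9 \left(6 \cdot 4 - 6\right) = 9 \left(24 - 6\right) = 9 \cdot 18 = 162$)
$J = 17$ ($J = 6 - -11 = 6 + 11 = 17$)
$J g w{\left(4,3 \right)} = 17 \cdot 162 \cdot \frac{5}{4} = 2754 \cdot \frac{5}{4} = \frac{6885}{2}$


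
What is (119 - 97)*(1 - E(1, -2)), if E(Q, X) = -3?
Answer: 88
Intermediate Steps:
(119 - 97)*(1 - E(1, -2)) = (119 - 97)*(1 - 1*(-3)) = 22*(1 + 3) = 22*4 = 88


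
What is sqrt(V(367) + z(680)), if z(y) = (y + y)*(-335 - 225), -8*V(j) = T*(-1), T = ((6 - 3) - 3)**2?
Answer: 80*I*sqrt(119) ≈ 872.7*I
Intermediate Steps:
T = 0 (T = (3 - 3)**2 = 0**2 = 0)
V(j) = 0 (V(j) = -0*(-1) = -1/8*0 = 0)
z(y) = -1120*y (z(y) = (2*y)*(-560) = -1120*y)
sqrt(V(367) + z(680)) = sqrt(0 - 1120*680) = sqrt(0 - 761600) = sqrt(-761600) = 80*I*sqrt(119)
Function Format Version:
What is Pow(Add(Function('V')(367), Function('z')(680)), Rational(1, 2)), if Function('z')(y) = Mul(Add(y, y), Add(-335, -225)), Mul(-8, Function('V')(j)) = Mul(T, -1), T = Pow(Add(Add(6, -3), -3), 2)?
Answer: Mul(80, I, Pow(119, Rational(1, 2))) ≈ Mul(872.70, I)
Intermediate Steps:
T = 0 (T = Pow(Add(3, -3), 2) = Pow(0, 2) = 0)
Function('V')(j) = 0 (Function('V')(j) = Mul(Rational(-1, 8), Mul(0, -1)) = Mul(Rational(-1, 8), 0) = 0)
Function('z')(y) = Mul(-1120, y) (Function('z')(y) = Mul(Mul(2, y), -560) = Mul(-1120, y))
Pow(Add(Function('V')(367), Function('z')(680)), Rational(1, 2)) = Pow(Add(0, Mul(-1120, 680)), Rational(1, 2)) = Pow(Add(0, -761600), Rational(1, 2)) = Pow(-761600, Rational(1, 2)) = Mul(80, I, Pow(119, Rational(1, 2)))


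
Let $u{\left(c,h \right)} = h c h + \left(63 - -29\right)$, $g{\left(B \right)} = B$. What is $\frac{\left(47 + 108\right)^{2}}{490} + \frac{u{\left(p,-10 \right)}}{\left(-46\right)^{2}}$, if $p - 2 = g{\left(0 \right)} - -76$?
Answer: $\frac{2735199}{51842} \approx 52.76$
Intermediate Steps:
$p = 78$ ($p = 2 + \left(0 - -76\right) = 2 + \left(0 + 76\right) = 2 + 76 = 78$)
$u{\left(c,h \right)} = 92 + c h^{2}$ ($u{\left(c,h \right)} = c h h + \left(63 + 29\right) = c h^{2} + 92 = 92 + c h^{2}$)
$\frac{\left(47 + 108\right)^{2}}{490} + \frac{u{\left(p,-10 \right)}}{\left(-46\right)^{2}} = \frac{\left(47 + 108\right)^{2}}{490} + \frac{92 + 78 \left(-10\right)^{2}}{\left(-46\right)^{2}} = 155^{2} \cdot \frac{1}{490} + \frac{92 + 78 \cdot 100}{2116} = 24025 \cdot \frac{1}{490} + \left(92 + 7800\right) \frac{1}{2116} = \frac{4805}{98} + 7892 \cdot \frac{1}{2116} = \frac{4805}{98} + \frac{1973}{529} = \frac{2735199}{51842}$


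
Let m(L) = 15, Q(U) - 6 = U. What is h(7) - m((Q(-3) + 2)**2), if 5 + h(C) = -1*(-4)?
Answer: -16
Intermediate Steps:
Q(U) = 6 + U
h(C) = -1 (h(C) = -5 - 1*(-4) = -5 + 4 = -1)
h(7) - m((Q(-3) + 2)**2) = -1 - 1*15 = -1 - 15 = -16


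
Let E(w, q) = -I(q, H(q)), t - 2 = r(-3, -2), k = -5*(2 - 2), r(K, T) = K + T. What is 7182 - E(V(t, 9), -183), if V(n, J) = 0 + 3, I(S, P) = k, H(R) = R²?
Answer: 7182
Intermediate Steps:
k = 0 (k = -5*0 = 0)
t = -3 (t = 2 + (-3 - 2) = 2 - 5 = -3)
I(S, P) = 0
V(n, J) = 3
E(w, q) = 0 (E(w, q) = -1*0 = 0)
7182 - E(V(t, 9), -183) = 7182 - 1*0 = 7182 + 0 = 7182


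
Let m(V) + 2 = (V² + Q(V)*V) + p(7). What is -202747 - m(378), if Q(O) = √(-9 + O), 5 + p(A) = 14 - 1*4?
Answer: -345634 - 1134*√41 ≈ -3.5290e+5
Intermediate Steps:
p(A) = 5 (p(A) = -5 + (14 - 1*4) = -5 + (14 - 4) = -5 + 10 = 5)
m(V) = 3 + V² + V*√(-9 + V) (m(V) = -2 + ((V² + √(-9 + V)*V) + 5) = -2 + ((V² + V*√(-9 + V)) + 5) = -2 + (5 + V² + V*√(-9 + V)) = 3 + V² + V*√(-9 + V))
-202747 - m(378) = -202747 - (3 + 378² + 378*√(-9 + 378)) = -202747 - (3 + 142884 + 378*√369) = -202747 - (3 + 142884 + 378*(3*√41)) = -202747 - (3 + 142884 + 1134*√41) = -202747 - (142887 + 1134*√41) = -202747 + (-142887 - 1134*√41) = -345634 - 1134*√41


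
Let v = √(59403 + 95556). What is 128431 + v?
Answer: 128431 + √154959 ≈ 1.2882e+5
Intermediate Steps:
v = √154959 ≈ 393.65
128431 + v = 128431 + √154959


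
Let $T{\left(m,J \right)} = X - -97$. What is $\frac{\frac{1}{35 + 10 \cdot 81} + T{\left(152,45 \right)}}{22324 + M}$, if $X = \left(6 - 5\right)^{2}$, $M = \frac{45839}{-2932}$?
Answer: $\frac{242801852}{55269869005} \approx 0.004393$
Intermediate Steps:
$M = - \frac{45839}{2932}$ ($M = 45839 \left(- \frac{1}{2932}\right) = - \frac{45839}{2932} \approx -15.634$)
$X = 1$ ($X = 1^{2} = 1$)
$T{\left(m,J \right)} = 98$ ($T{\left(m,J \right)} = 1 - -97 = 1 + 97 = 98$)
$\frac{\frac{1}{35 + 10 \cdot 81} + T{\left(152,45 \right)}}{22324 + M} = \frac{\frac{1}{35 + 10 \cdot 81} + 98}{22324 - \frac{45839}{2932}} = \frac{\frac{1}{35 + 810} + 98}{\frac{65408129}{2932}} = \left(\frac{1}{845} + 98\right) \frac{2932}{65408129} = \frac{82811}{845} \cdot \frac{2932}{65408129} = \frac{242801852}{55269869005}$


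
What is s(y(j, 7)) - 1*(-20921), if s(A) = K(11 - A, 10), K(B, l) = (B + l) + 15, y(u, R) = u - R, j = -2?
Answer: 20966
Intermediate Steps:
K(B, l) = 15 + B + l
s(A) = 36 - A (s(A) = 15 + (11 - A) + 10 = 36 - A)
s(y(j, 7)) - 1*(-20921) = (36 - (-2 - 1*7)) - 1*(-20921) = (36 - (-2 - 7)) + 20921 = (36 - 1*(-9)) + 20921 = (36 + 9) + 20921 = 45 + 20921 = 20966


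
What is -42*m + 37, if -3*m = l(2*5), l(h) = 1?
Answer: 51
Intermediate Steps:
m = -1/3 (m = -1/3*1 = -1/3 ≈ -0.33333)
-42*m + 37 = -42*(-1/3) + 37 = 14 + 37 = 51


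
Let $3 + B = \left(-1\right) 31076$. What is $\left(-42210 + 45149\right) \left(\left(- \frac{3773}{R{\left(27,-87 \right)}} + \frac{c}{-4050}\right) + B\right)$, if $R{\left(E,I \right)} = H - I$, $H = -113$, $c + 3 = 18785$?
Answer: $- \frac{4787375868349}{52650} \approx -9.0928 \cdot 10^{7}$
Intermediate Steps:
$c = 18782$ ($c = -3 + 18785 = 18782$)
$B = -31079$ ($B = -3 - 31076 = -31079$)
$R{\left(E,I \right)} = -113 - I$
$\left(-42210 + 45149\right) \left(\left(- \frac{3773}{R{\left(27,-87 \right)}} + \frac{c}{-4050}\right) + B\right) = \left(-42210 + 45149\right) \left(\left(- \frac{3773}{-113 - -87} + \frac{18782}{-4050}\right) - 31079\right) = 2939 \left(\left(- \frac{3773}{-113 + 87} + 18782 \left(- \frac{1}{4050}\right)\right) - 31079\right) = 2939 \left(\left(- \frac{3773}{-26} - \frac{9391}{2025}\right) - 31079\right) = 2939 \left(\left(\left(-3773\right) \left(- \frac{1}{26}\right) - \frac{9391}{2025}\right) - 31079\right) = 2939 \left(\left(\frac{3773}{26} - \frac{9391}{2025}\right) - 31079\right) = 2939 \left(\frac{7396159}{52650} - 31079\right) = 2939 \left(- \frac{1628913191}{52650}\right) = - \frac{4787375868349}{52650}$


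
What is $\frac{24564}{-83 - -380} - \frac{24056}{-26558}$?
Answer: $\frac{109919224}{1314621} \approx 83.613$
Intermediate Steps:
$\frac{24564}{-83 - -380} - \frac{24056}{-26558} = \frac{24564}{-83 + 380} - - \frac{12028}{13279} = \frac{24564}{297} + \frac{12028}{13279} = 24564 \cdot \frac{1}{297} + \frac{12028}{13279} = \frac{8188}{99} + \frac{12028}{13279} = \frac{109919224}{1314621}$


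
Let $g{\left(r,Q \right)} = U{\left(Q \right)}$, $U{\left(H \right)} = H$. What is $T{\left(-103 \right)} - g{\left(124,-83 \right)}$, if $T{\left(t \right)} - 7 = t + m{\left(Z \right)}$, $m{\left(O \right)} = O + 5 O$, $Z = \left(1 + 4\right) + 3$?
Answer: $35$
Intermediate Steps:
$Z = 8$ ($Z = 5 + 3 = 8$)
$m{\left(O \right)} = 6 O$
$g{\left(r,Q \right)} = Q$
$T{\left(t \right)} = 55 + t$ ($T{\left(t \right)} = 7 + \left(t + 6 \cdot 8\right) = 7 + \left(t + 48\right) = 7 + \left(48 + t\right) = 55 + t$)
$T{\left(-103 \right)} - g{\left(124,-83 \right)} = \left(55 - 103\right) - -83 = -48 + 83 = 35$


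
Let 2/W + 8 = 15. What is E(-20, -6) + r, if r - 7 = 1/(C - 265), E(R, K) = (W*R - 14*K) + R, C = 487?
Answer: 101461/1554 ≈ 65.290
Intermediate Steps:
W = 2/7 (W = 2/(-8 + 15) = 2/7 ≈ 0.28571)
E(R, K) = -14*K + 9*R/7 (E(R, K) = (2*R/7 - 14*K) + R = (-14*K + 2*R/7) + R = -14*K + 9*R/7)
r = 1555/222 (r = 7 + 1/(487 - 265) = 7 + 1/222 = 1555/222 ≈ 7.0045)
E(-20, -6) + r = (-14*(-6) + (9/7)*(-20)) + 1555/222 = (84 - 180/7) + 1555/222 = 408/7 + 1555/222 = 101461/1554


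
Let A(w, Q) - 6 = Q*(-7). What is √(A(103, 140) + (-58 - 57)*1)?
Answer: 33*I ≈ 33.0*I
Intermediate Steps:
A(w, Q) = 6 - 7*Q (A(w, Q) = 6 + Q*(-7) = 6 - 7*Q)
√(A(103, 140) + (-58 - 57)*1) = √((6 - 7*140) + (-58 - 57)*1) = √((6 - 980) - 115*1) = √(-974 - 115) = √(-1089) = 33*I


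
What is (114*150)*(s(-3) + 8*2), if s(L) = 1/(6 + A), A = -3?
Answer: 279300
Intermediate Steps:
s(L) = 1/3 (s(L) = 1/(6 - 3) = 1/3)
(114*150)*(s(-3) + 8*2) = (114*150)*(1/3 + 8*2) = 17100*(1/3 + 16) = 17100*(49/3) = 279300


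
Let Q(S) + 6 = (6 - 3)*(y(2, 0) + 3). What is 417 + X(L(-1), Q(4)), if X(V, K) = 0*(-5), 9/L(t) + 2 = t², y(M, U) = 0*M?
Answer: 417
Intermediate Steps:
y(M, U) = 0
L(t) = 9/(-2 + t²)
Q(S) = 3 (Q(S) = -6 + (6 - 3)*(0 + 3) = -6 + 3*3 = -6 + 9 = 3)
X(V, K) = 0
417 + X(L(-1), Q(4)) = 417 + 0 = 417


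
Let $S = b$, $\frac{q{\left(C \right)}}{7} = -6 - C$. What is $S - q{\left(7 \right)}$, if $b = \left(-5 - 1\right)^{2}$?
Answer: $127$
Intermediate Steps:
$b = 36$ ($b = \left(-6\right)^{2} = 36$)
$q{\left(C \right)} = -42 - 7 C$ ($q{\left(C \right)} = 7 \left(-6 - C\right) = -42 - 7 C$)
$S = 36$
$S - q{\left(7 \right)} = 36 - \left(-42 - 49\right) = 36 - -91 = 36 + 91 = 127$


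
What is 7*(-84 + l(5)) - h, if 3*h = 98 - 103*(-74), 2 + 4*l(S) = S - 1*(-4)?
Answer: -37789/12 ≈ -3149.1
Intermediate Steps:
l(S) = 1/2 + S/4 (l(S) = -1/2 + (S - 1*(-4))/4 = -1/2 + (S + 4)/4 = -1/2 + (4 + S)/4 = -1/2 + (1 + S/4) = 1/2 + S/4)
h = 7720/3 (h = (98 - 103*(-74))/3 = (98 + 7622)/3 = (1/3)*7720 = 7720/3 ≈ 2573.3)
7*(-84 + l(5)) - h = 7*(-84 + (1/2 + (1/4)*5)) - 1*7720/3 = 7*(-84 + (1/2 + 5/4)) - 7720/3 = 7*(-84 + 7/4) - 7720/3 = 7*(-329/4) - 7720/3 = -2303/4 - 7720/3 = -37789/12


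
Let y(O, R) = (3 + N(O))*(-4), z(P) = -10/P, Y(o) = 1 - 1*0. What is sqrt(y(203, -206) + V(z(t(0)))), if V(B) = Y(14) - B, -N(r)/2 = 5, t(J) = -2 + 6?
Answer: 3*sqrt(14)/2 ≈ 5.6125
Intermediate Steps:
t(J) = 4
Y(o) = 1 (Y(o) = 1 + 0 = 1)
N(r) = -10 (N(r) = -2*5 = -10)
V(B) = 1 - B
y(O, R) = 28 (y(O, R) = (3 - 10)*(-4) = -7*(-4) = 28)
sqrt(y(203, -206) + V(z(t(0)))) = sqrt(28 + (1 - (-10)/4)) = sqrt(28 + (1 - 1*(-5/2))) = sqrt(28 + (1 + 5/2)) = sqrt(28 + 7/2) = sqrt(63/2) = 3*sqrt(14)/2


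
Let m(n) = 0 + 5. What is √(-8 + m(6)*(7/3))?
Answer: √33/3 ≈ 1.9149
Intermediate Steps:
m(n) = 5
√(-8 + m(6)*(7/3)) = √(-8 + 5*(7/3)) = √(-8 + 35/3) = √(11/3) = √33/3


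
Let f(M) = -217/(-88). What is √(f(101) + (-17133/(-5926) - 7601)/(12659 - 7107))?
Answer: 5*√359337143089254/90478168 ≈ 1.0476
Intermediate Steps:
f(M) = 217/88 (f(M) = -217*(-1/88) = 217/88)
√(f(101) + (-17133/(-5926) - 7601)/(12659 - 7107)) = √(217/88 + (-17133/(-5926) - 7601)/(12659 - 7107)) = √(217/88 + (-17133*(-1/5926) - 7601)/5552) = √(217/88 + (17133/5926 - 7601)*(1/5552)) = √(217/88 - 45026393/5926*1/5552) = √(217/88 - 45026393/32901152) = √(397153425/361912672) = 5*√359337143089254/90478168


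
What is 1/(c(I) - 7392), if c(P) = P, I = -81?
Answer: -1/7473 ≈ -0.00013381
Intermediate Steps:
1/(c(I) - 7392) = 1/(-81 - 7392) = 1/(-7473) = -1/7473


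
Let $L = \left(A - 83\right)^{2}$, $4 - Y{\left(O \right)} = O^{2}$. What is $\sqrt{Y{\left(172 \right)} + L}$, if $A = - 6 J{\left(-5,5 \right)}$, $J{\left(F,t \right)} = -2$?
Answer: $i \sqrt{24539} \approx 156.65 i$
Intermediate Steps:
$Y{\left(O \right)} = 4 - O^{2}$
$A = 12$ ($A = \left(-6\right) \left(-2\right) = 12$)
$L = 5041$ ($L = \left(12 - 83\right)^{2} = \left(-71\right)^{2} = 5041$)
$\sqrt{Y{\left(172 \right)} + L} = \sqrt{\left(4 - 172^{2}\right) + 5041} = \sqrt{\left(4 - 29584\right) + 5041} = \sqrt{-29580 + 5041} = \sqrt{-24539} = i \sqrt{24539}$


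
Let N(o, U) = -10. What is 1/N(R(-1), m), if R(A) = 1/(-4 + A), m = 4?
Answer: -⅒ ≈ -0.10000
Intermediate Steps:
1/N(R(-1), m) = 1/(-10) = -⅒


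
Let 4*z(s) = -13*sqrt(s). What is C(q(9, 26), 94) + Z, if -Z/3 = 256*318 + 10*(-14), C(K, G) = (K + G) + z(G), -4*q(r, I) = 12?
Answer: -243713 - 13*sqrt(94)/4 ≈ -2.4374e+5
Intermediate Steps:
q(r, I) = -3 (q(r, I) = -1/4*12 = -3)
z(s) = -13*sqrt(s)/4 (z(s) = (-13*sqrt(s))/4 = -13*sqrt(s)/4)
C(K, G) = G + K - 13*sqrt(G)/4 (C(K, G) = (K + G) - 13*sqrt(G)/4 = (G + K) - 13*sqrt(G)/4 = G + K - 13*sqrt(G)/4)
Z = -243804 (Z = -3*(256*318 + 10*(-14)) = -3*(81408 - 140) = -3*81268 = -243804)
C(q(9, 26), 94) + Z = (94 - 3 - 13*sqrt(94)/4) - 243804 = (91 - 13*sqrt(94)/4) - 243804 = -243713 - 13*sqrt(94)/4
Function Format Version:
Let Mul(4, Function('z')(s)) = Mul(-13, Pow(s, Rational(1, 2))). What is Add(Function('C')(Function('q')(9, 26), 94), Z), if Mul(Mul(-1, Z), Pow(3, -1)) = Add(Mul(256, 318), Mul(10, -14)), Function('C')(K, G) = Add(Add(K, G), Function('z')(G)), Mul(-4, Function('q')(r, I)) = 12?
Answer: Add(-243713, Mul(Rational(-13, 4), Pow(94, Rational(1, 2)))) ≈ -2.4374e+5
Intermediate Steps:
Function('q')(r, I) = -3 (Function('q')(r, I) = Mul(Rational(-1, 4), 12) = -3)
Function('z')(s) = Mul(Rational(-13, 4), Pow(s, Rational(1, 2))) (Function('z')(s) = Mul(Rational(1, 4), Mul(-13, Pow(s, Rational(1, 2)))) = Mul(Rational(-13, 4), Pow(s, Rational(1, 2))))
Function('C')(K, G) = Add(G, K, Mul(Rational(-13, 4), Pow(G, Rational(1, 2)))) (Function('C')(K, G) = Add(Add(K, G), Mul(Rational(-13, 4), Pow(G, Rational(1, 2)))) = Add(Add(G, K), Mul(Rational(-13, 4), Pow(G, Rational(1, 2)))) = Add(G, K, Mul(Rational(-13, 4), Pow(G, Rational(1, 2)))))
Z = -243804 (Z = Mul(-3, Add(Mul(256, 318), Mul(10, -14))) = Mul(-3, Add(81408, -140)) = Mul(-3, 81268) = -243804)
Add(Function('C')(Function('q')(9, 26), 94), Z) = Add(Add(94, -3, Mul(Rational(-13, 4), Pow(94, Rational(1, 2)))), -243804) = Add(Add(91, Mul(Rational(-13, 4), Pow(94, Rational(1, 2)))), -243804) = Add(-243713, Mul(Rational(-13, 4), Pow(94, Rational(1, 2))))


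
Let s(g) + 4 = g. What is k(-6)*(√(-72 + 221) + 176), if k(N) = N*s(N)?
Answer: 10560 + 60*√149 ≈ 11292.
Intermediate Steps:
s(g) = -4 + g
k(N) = N*(-4 + N)
k(-6)*(√(-72 + 221) + 176) = (-6*(-4 - 6))*(√(-72 + 221) + 176) = (-6*(-10))*(√149 + 176) = 60*(176 + √149) = 10560 + 60*√149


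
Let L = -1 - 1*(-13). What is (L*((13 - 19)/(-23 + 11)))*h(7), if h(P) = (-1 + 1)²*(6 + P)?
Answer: 0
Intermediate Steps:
L = 12 (L = -1 + 13 = 12)
h(P) = 0 (h(P) = 0²*(6 + P) = 0*(6 + P) = 0)
(L*((13 - 19)/(-23 + 11)))*h(7) = (12*((13 - 19)/(-23 + 11)))*0 = (12*(-6/(-12)))*0 = (12*(-6*(-1/12)))*0 = (12*(½))*0 = 6*0 = 0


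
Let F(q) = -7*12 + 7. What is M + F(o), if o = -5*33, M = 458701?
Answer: 458624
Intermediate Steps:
o = -165
F(q) = -77 (F(q) = -84 + 7 = -77)
M + F(o) = 458701 - 77 = 458624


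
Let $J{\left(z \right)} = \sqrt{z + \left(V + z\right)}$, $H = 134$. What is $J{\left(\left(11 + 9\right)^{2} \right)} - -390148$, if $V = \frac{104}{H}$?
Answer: $390148 + \frac{2 \sqrt{898671}}{67} \approx 3.9018 \cdot 10^{5}$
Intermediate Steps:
$V = \frac{52}{67}$ ($V = \frac{104}{134} = 104 \cdot \frac{1}{134} = \frac{52}{67} \approx 0.77612$)
$J{\left(z \right)} = \sqrt{\frac{52}{67} + 2 z}$ ($J{\left(z \right)} = \sqrt{z + \left(\frac{52}{67} + z\right)} = \sqrt{\frac{52}{67} + 2 z}$)
$J{\left(\left(11 + 9\right)^{2} \right)} - -390148 = \frac{\sqrt{3484 + 8978 \left(11 + 9\right)^{2}}}{67} - -390148 = \frac{\sqrt{3484 + 8978 \cdot 20^{2}}}{67} + 390148 = \frac{\sqrt{3484 + 8978 \cdot 400}}{67} + 390148 = \frac{\sqrt{3484 + 3591200}}{67} + 390148 = \frac{\sqrt{3594684}}{67} + 390148 = \frac{2 \sqrt{898671}}{67} + 390148 = 390148 + \frac{2 \sqrt{898671}}{67}$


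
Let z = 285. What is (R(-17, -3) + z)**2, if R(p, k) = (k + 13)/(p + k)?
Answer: 323761/4 ≈ 80940.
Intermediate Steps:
R(p, k) = (13 + k)/(k + p)
(R(-17, -3) + z)**2 = ((13 - 3)/(-3 - 17) + 285)**2 = (10/(-20) + 285)**2 = (-1/20*10 + 285)**2 = (-1/2 + 285)**2 = (569/2)**2 = 323761/4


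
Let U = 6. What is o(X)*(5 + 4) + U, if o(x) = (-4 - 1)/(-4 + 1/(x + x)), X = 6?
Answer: 822/47 ≈ 17.489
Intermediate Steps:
o(x) = -5/(-4 + 1/(2*x))
o(X)*(5 + 4) + U = (10*6/(-1 + 8*6))*(5 + 4) + 6 = (10*6/(-1 + 48))*9 + 6 = (10*6/47)*9 + 6 = (10*6*(1/47))*9 + 6 = (60/47)*9 + 6 = 540/47 + 6 = 822/47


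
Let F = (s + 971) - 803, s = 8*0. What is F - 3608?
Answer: -3440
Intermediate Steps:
s = 0
F = 168 (F = (0 + 971) - 803 = 971 - 803 = 168)
F - 3608 = 168 - 3608 = -3440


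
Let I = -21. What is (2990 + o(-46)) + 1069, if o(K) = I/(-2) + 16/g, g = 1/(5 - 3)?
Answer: 8203/2 ≈ 4101.5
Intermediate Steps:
g = ½ (g = 1/2 = ½ ≈ 0.50000)
o(K) = 85/2 (o(K) = -21/(-2) + 16/(½) = -21*(-½) + 16*2 = 21/2 + 32 = 85/2)
(2990 + o(-46)) + 1069 = (2990 + 85/2) + 1069 = 6065/2 + 1069 = 8203/2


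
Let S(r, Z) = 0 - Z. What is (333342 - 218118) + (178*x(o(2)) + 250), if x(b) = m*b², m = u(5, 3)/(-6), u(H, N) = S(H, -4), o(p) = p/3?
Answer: 3116374/27 ≈ 1.1542e+5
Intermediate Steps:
S(r, Z) = -Z
o(p) = p/3 (o(p) = p*(⅓) = p/3)
u(H, N) = 4 (u(H, N) = -1*(-4) = 4)
m = -⅔ (m = 4/(-6) = 4*(-⅙) = -⅔ ≈ -0.66667)
x(b) = -2*b²/3
(333342 - 218118) + (178*x(o(2)) + 250) = (333342 - 218118) + (178*(-2*((⅓)*2)²/3) + 250) = 115224 + (178*(-2*(⅔)²/3) + 250) = 115224 + (178*(-⅔*4/9) + 250) = 115224 + (178*(-8/27) + 250) = 115224 + (-1424/27 + 250) = 115224 + 5326/27 = 3116374/27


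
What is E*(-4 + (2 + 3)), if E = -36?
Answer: -36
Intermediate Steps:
E*(-4 + (2 + 3)) = -36*(-4 + (2 + 3)) = -36*(-4 + 5) = -36*1 = -36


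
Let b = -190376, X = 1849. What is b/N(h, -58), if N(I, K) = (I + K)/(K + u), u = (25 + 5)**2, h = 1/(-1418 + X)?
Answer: 69087831152/24997 ≈ 2.7638e+6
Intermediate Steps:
h = 1/431 (h = 1/(-1418 + 1849) = 1/431 ≈ 0.0023202)
u = 900 (u = 30**2 = 900)
N(I, K) = (I + K)/(900 + K) (N(I, K) = (I + K)/(K + 900) = (I + K)/(900 + K))
b/N(h, -58) = -190376*(900 - 58)/(1/431 - 58) = -190376/(-24997/431/842) = -190376/((1/842)*(-24997/431)) = -190376/(-24997/362902) = -190376*(-362902/24997) = 69087831152/24997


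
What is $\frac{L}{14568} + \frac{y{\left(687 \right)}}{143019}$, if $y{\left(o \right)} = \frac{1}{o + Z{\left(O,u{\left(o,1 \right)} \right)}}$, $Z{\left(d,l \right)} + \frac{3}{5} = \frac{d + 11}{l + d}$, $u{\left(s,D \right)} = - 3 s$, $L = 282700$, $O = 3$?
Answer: $\frac{566601023613505}{29197890723978} \approx 19.406$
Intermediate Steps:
$Z{\left(d,l \right)} = - \frac{3}{5} + \frac{11 + d}{d + l}$ ($Z{\left(d,l \right)} = - \frac{3}{5} + \frac{d + 11}{l + d} = - \frac{3}{5} + \frac{11 + d}{d + l}$)
$y{\left(o \right)} = \frac{1}{o + \frac{61 + 9 o}{5 \left(3 - 3 o\right)}}$ ($y{\left(o \right)} = \frac{1}{o + \frac{55 - 3 \left(- 3 o\right) + 2 \cdot 3}{5 \left(3 - 3 o\right)}} = \frac{1}{o + \frac{55 + 9 o + 6}{5 \left(3 - 3 o\right)}} = \frac{1}{o + \frac{61 + 9 o}{5 \left(3 - 3 o\right)}}$)
$\frac{L}{14568} + \frac{y{\left(687 \right)}}{143019} = \frac{282700}{14568} + \frac{15 \frac{1}{-61 - 16488 + 15 \cdot 687^{2}} \left(-1 + 687\right)}{143019} = 282700 \cdot \frac{1}{14568} + 15 \frac{1}{-61 - 16488 + 15 \cdot 471969} \cdot 686 \cdot \frac{1}{143019} = \frac{70675}{3642} + 15 \frac{1}{-61 - 16488 + 7079535} \cdot 686 \cdot \frac{1}{143019} = \frac{70675}{3642} + 15 \cdot \frac{1}{7062986} \cdot 686 \cdot \frac{1}{143019} = \frac{70675}{3642} + \frac{735}{504499} \cdot \frac{1}{143019} = \frac{70675}{3642} + \frac{245}{24050980827} = \frac{566601023613505}{29197890723978}$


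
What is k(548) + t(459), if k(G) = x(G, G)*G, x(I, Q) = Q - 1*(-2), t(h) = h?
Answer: 301859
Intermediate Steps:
x(I, Q) = 2 + Q (x(I, Q) = Q + 2 = 2 + Q)
k(G) = G*(2 + G) (k(G) = (2 + G)*G = G*(2 + G))
k(548) + t(459) = 548*(2 + 548) + 459 = 548*550 + 459 = 301400 + 459 = 301859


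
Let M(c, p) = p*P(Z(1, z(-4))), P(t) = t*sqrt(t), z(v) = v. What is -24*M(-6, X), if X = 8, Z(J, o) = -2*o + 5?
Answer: -2496*sqrt(13) ≈ -8999.5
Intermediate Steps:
Z(J, o) = 5 - 2*o
P(t) = t**(3/2)
M(c, p) = 13*p*sqrt(13) (M(c, p) = p*(5 - 2*(-4))**(3/2) = p*(5 + 8)**(3/2) = p*13**(3/2) = p*(13*sqrt(13)) = 13*p*sqrt(13))
-24*M(-6, X) = -312*8*sqrt(13) = -2496*sqrt(13)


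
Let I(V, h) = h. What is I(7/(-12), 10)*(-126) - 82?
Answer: -1342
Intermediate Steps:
I(7/(-12), 10)*(-126) - 82 = 10*(-126) - 82 = -1260 - 82 = -1342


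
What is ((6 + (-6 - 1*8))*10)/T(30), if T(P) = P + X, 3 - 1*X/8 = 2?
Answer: -40/19 ≈ -2.1053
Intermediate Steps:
X = 8 (X = 24 - 8*2 = 24 - 16 = 8)
T(P) = 8 + P (T(P) = P + 8 = 8 + P)
((6 + (-6 - 1*8))*10)/T(30) = ((6 + (-6 - 1*8))*10)/(8 + 30) = ((6 + (-6 - 8))*10)/38 = ((6 - 14)*10)*(1/38) = -8*10*(1/38) = -80*1/38 = -40/19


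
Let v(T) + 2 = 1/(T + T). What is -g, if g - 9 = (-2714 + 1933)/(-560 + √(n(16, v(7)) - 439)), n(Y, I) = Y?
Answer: -3263567/314023 - 2343*I*√47/314023 ≈ -10.393 - 0.051152*I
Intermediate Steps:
v(T) = -2 + 1/(2*T) (v(T) = -2 + 1/(T + T) = -2 + 1/(2*T))
g = 9 - 781/(-560 + 3*I*√47) (g = 9 + (-2714 + 1933)/(-560 + √(16 - 439)) = 9 - 781/(-560 + √(-423)) = 9 - 781/(-560 + 3*I*√47) ≈ 10.393 + 0.051152*I)
-g = -(3263567/314023 + 2343*I*√47/314023) = -3263567/314023 - 2343*I*√47/314023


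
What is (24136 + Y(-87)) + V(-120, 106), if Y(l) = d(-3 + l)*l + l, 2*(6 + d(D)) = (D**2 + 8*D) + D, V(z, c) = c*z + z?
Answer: -305384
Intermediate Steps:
V(z, c) = z + c*z
d(D) = -6 + D**2/2 + 9*D/2 (d(D) = -6 + ((D**2 + 8*D) + D)/2 = -6 + (D**2 + 9*D)/2 = -6 + (D**2/2 + 9*D/2) = -6 + D**2/2 + 9*D/2)
Y(l) = l + l*(-39/2 + (-3 + l)**2/2 + 9*l/2) (Y(l) = (-6 + (-3 + l)**2/2 + 9*(-3 + l)/2)*l + l = (-6 + (-3 + l)**2/2 + (-27/2 + 9*l/2))*l + l = (-39/2 + (-3 + l)**2/2 + 9*l/2)*l + l = l*(-39/2 + (-3 + l)**2/2 + 9*l/2) + l = l + l*(-39/2 + (-3 + l)**2/2 + 9*l/2))
(24136 + Y(-87)) + V(-120, 106) = (24136 + (1/2)*(-87)*(-28 + (-87)**2 + 3*(-87))) - 120*(1 + 106) = (24136 + (1/2)*(-87)*(-28 + 7569 - 261)) - 120*107 = (24136 + (1/2)*(-87)*7280) - 12840 = (24136 - 316680) - 12840 = -292544 - 12840 = -305384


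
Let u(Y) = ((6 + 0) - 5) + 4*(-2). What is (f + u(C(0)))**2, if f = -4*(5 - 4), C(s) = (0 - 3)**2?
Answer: 121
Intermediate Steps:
C(s) = 9 (C(s) = (-3)**2 = 9)
f = -4 (f = -4*1 = -4)
u(Y) = -7 (u(Y) = (6 - 5) - 8 = 1 - 8 = -7)
(f + u(C(0)))**2 = (-4 - 7)**2 = (-11)**2 = 121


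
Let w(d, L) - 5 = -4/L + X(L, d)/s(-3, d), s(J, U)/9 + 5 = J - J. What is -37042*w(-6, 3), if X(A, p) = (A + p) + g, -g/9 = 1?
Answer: -2185478/15 ≈ -1.4570e+5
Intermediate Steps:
g = -9 (g = -9*1 = -9)
s(J, U) = -45 (s(J, U) = -45 + 9*(J - J) = -45 + 9*0 = -45 + 0 = -45)
X(A, p) = -9 + A + p (X(A, p) = (A + p) - 9 = -9 + A + p)
w(d, L) = 26/5 - 4/L - L/45 - d/45 (w(d, L) = 5 + (-4/L + (-9 + L + d)/(-45)) = 5 + (-4/L + (-9 + L + d)*(-1/45)) = 5 + (-4/L + (⅕ - L/45 - d/45)) = 5 + (⅕ - 4/L - L/45 - d/45) = 26/5 - 4/L - L/45 - d/45)
-37042*w(-6, 3) = -37042*(-180 + 3*(234 - 1*3 - 1*(-6)))/(45*3) = -37042*(-180 + 3*(234 - 3 + 6))/(45*3) = -37042*(-180 + 3*237)/(45*3) = -37042*(-180 + 711)/(45*3) = -37042*531/(45*3) = -37042*59/15 = -2185478/15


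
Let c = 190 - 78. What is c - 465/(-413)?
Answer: 46721/413 ≈ 113.13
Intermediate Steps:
c = 112
c - 465/(-413) = 112 - 465/(-413) = 112 - 465*(-1)/413 = 112 - 1*(-465/413) = 112 + 465/413 = 46721/413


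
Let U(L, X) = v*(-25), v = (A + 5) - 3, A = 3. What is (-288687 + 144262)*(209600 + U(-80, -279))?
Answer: -30253426875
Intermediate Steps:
v = 5 (v = (3 + 5) - 3 = 8 - 3 = 5)
U(L, X) = -125 (U(L, X) = 5*(-25) = -125)
(-288687 + 144262)*(209600 + U(-80, -279)) = (-288687 + 144262)*(209600 - 125) = -144425*209475 = -30253426875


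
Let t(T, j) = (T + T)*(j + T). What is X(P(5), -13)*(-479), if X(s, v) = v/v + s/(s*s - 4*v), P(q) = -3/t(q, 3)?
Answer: -159300551/332809 ≈ -478.65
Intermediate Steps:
t(T, j) = 2*T*(T + j) (t(T, j) = (2*T)*(T + j) = 2*T*(T + j))
P(q) = -3/(2*q*(3 + q)) (P(q) = -3*1/(2*q*(q + 3)) = -3*1/(2*q*(3 + q)) = -3/(2*q*(3 + q)))
X(s, v) = 1 + s/(s² - 4*v)
X(P(5), -13)*(-479) = ((-3/2/(5*(3 + 5)) + (-3/2/(5*(3 + 5)))² - 4*(-13))/((-3/2/(5*(3 + 5)))² - 4*(-13)))*(-479) = ((-3/2*⅕/8 + (-3/2*⅕/8)² + 52)/((-3/2*⅕/8)² + 52))*(-479) = ((-3/2*⅕*⅛ + (-3/2*⅕*⅛)² + 52)/((-3/2*⅕*⅛)² + 52))*(-479) = ((-3/80 + (-3/80)² + 52)/((-3/80)² + 52))*(-479) = ((-3/80 + 9/6400 + 52)/(9/6400 + 52))*(-479) = ((332569/6400)/(332809/6400))*(-479) = ((6400/332809)*(332569/6400))*(-479) = (332569/332809)*(-479) = -159300551/332809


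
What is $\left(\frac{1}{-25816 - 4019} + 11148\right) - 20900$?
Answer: $- \frac{290950921}{29835} \approx -9752.0$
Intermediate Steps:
$\left(\frac{1}{-25816 - 4019} + 11148\right) - 20900 = \left(\frac{1}{-29835} + 11148\right) - 20900 = \left(- \frac{1}{29835} + 11148\right) - 20900 = \frac{332600579}{29835} - 20900 = - \frac{290950921}{29835}$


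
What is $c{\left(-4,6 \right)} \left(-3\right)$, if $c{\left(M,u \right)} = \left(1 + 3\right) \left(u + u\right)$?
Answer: $-144$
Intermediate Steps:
$c{\left(M,u \right)} = 8 u$ ($c{\left(M,u \right)} = 4 \cdot 2 u = 8 u$)
$c{\left(-4,6 \right)} \left(-3\right) = 8 \cdot 6 \left(-3\right) = 48 \left(-3\right) = -144$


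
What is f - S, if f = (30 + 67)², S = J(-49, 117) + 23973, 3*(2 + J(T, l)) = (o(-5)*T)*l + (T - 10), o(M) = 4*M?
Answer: -158287/3 ≈ -52762.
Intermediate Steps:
J(T, l) = -16/3 + T/3 - 20*T*l/3 (J(T, l) = -2 + (((4*(-5))*T)*l + (T - 10))/3 = -2 + ((-20*T)*l + (-10 + T))/3 = -2 + (-20*T*l + (-10 + T))/3 = -2 + (-10 + T - 20*T*l)/3 = -2 + (-10/3 + T/3 - 20*T*l/3) = -16/3 + T/3 - 20*T*l/3)
S = 186514/3 (S = (-16/3 + (⅓)*(-49) - 20/3*(-49)*117) + 23973 = (-16/3 - 49/3 + 38220) + 23973 = 114595/3 + 23973 = 186514/3 ≈ 62171.)
f = 9409 (f = 97² = 9409)
f - S = 9409 - 1*186514/3 = 9409 - 186514/3 = -158287/3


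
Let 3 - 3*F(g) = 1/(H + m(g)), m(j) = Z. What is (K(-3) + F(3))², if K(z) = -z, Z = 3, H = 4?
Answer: 6889/441 ≈ 15.621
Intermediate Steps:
m(j) = 3
F(g) = 20/21 (F(g) = 1 - 1/(3*(4 + 3)) = 1 - ⅓/7 = 1 - ⅓*⅐ = 1 - 1/21 = 20/21)
(K(-3) + F(3))² = (-1*(-3) + 20/21)² = (3 + 20/21)² = (83/21)² = 6889/441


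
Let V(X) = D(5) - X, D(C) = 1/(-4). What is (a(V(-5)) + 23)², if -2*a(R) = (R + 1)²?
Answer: 42849/1024 ≈ 41.845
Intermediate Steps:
D(C) = -¼
V(X) = -¼ - X
a(R) = -(1 + R)²/2 (a(R) = -(R + 1)²/2 = -(1 + R)²/2)
(a(V(-5)) + 23)² = (-(1 + (-¼ - 1*(-5)))²/2 + 23)² = (-(1 + (-¼ + 5))²/2 + 23)² = (-(1 + 19/4)²/2 + 23)² = (-(23/4)²/2 + 23)² = (-½*529/16 + 23)² = (-529/32 + 23)² = (207/32)² = 42849/1024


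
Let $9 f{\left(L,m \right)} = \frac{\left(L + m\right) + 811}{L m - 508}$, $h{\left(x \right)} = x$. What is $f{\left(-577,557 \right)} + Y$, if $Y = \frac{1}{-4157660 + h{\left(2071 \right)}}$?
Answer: $- \frac{3289967972}{12039044690997} \approx -0.00027327$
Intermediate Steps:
$Y = - \frac{1}{4155589}$ ($Y = \frac{1}{-4157660 + 2071} = \frac{1}{-4155589} = - \frac{1}{4155589} \approx -2.4064 \cdot 10^{-7}$)
$f{\left(L,m \right)} = \frac{811 + L + m}{9 \left(-508 + L m\right)}$ ($f{\left(L,m \right)} = \frac{\left(\left(L + m\right) + 811\right) \frac{1}{L m - 508}}{9} = \frac{\left(811 + L + m\right) \frac{1}{-508 + L m}}{9} = \frac{\frac{1}{-508 + L m} \left(811 + L + m\right)}{9} = \frac{811 + L + m}{9 \left(-508 + L m\right)}$)
$f{\left(-577,557 \right)} + Y = \frac{811 - 577 + 557}{9 \left(-508 - 321389\right)} - \frac{1}{4155589} = \frac{1}{9} \frac{1}{-508 - 321389} \cdot 791 - \frac{1}{4155589} = \frac{1}{9} \frac{1}{-321897} \cdot 791 - \frac{1}{4155589} = \frac{1}{9} \left(- \frac{1}{321897}\right) 791 - \frac{1}{4155589} = - \frac{791}{2897073} - \frac{1}{4155589} = - \frac{3289967972}{12039044690997}$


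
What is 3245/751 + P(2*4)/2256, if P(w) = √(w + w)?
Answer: 1830931/423564 ≈ 4.3227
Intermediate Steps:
P(w) = √2*√w (P(w) = √(2*w) = √2*√w)
3245/751 + P(2*4)/2256 = 3245/751 + (√2*√(2*4))/2256 = 3245*(1/751) + (√2*√8)*(1/2256) = 3245/751 + (√2*(2*√2))*(1/2256) = 3245/751 + 4*(1/2256) = 3245/751 + 1/564 = 1830931/423564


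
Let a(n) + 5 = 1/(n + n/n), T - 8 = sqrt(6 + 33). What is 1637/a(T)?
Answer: -329037/961 + 1637*sqrt(39)/961 ≈ -331.75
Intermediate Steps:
T = 8 + sqrt(39) (T = 8 + sqrt(6 + 33) = 8 + sqrt(39) ≈ 14.245)
a(n) = -5 + 1/(1 + n) (a(n) = -5 + 1/(n + n/n) = -5 + 1/(n + 1) = -5 + 1/(1 + n))
1637/a(T) = 1637/(((-4 - 5*(8 + sqrt(39)))/(1 + (8 + sqrt(39))))) = 1637/(((-4 + (-40 - 5*sqrt(39)))/(9 + sqrt(39)))) = 1637/(((-44 - 5*sqrt(39))/(9 + sqrt(39)))) = 1637*((9 + sqrt(39))/(-44 - 5*sqrt(39))) = 1637*(9 + sqrt(39))/(-44 - 5*sqrt(39))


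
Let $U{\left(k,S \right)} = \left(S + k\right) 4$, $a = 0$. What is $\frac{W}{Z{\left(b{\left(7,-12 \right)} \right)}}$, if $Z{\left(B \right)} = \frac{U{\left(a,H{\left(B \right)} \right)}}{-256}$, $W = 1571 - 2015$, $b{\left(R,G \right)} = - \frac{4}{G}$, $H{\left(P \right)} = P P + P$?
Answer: $63936$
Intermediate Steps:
$H{\left(P \right)} = P + P^{2}$ ($H{\left(P \right)} = P^{2} + P = P + P^{2}$)
$U{\left(k,S \right)} = 4 S + 4 k$
$W = -444$ ($W = 1571 - 2015 = -444$)
$Z{\left(B \right)} = - \frac{B \left(1 + B\right)}{64}$ ($Z{\left(B \right)} = \frac{4 B \left(1 + B\right) + 4 \cdot 0}{-256} = \left(4 B \left(1 + B\right) + 0\right) \left(- \frac{1}{256}\right) = 4 B \left(1 + B\right) \left(- \frac{1}{256}\right) = - \frac{B \left(1 + B\right)}{64}$)
$\frac{W}{Z{\left(b{\left(7,-12 \right)} \right)}} = - \frac{444}{\left(- \frac{1}{64}\right) \left(- \frac{4}{-12}\right) \left(1 - \frac{4}{-12}\right)} = - \frac{444}{\left(- \frac{1}{64}\right) \left(\left(-4\right) \left(- \frac{1}{12}\right)\right) \left(1 - - \frac{1}{3}\right)} = - \frac{444}{\left(- \frac{1}{64}\right) \frac{1}{3} \left(1 + \frac{1}{3}\right)} = - \frac{444}{\left(- \frac{1}{64}\right) \frac{1}{3} \cdot \frac{4}{3}} = - \frac{444}{- \frac{1}{144}} = \left(-444\right) \left(-144\right) = 63936$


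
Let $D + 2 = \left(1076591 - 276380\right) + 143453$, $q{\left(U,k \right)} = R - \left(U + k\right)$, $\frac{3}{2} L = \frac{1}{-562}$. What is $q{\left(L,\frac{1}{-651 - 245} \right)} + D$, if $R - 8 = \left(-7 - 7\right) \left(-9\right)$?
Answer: $\frac{712875546827}{755328} \approx 9.438 \cdot 10^{5}$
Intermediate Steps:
$L = - \frac{1}{843}$ ($L = \frac{2}{3 \left(-562\right)} = \frac{2}{3} \left(- \frac{1}{562}\right) = - \frac{1}{843} \approx -0.0011862$)
$R = 134$ ($R = 8 + \left(-7 - 7\right) \left(-9\right) = 8 - -126 = 8 + 126 = 134$)
$q{\left(U,k \right)} = 134 - U - k$ ($q{\left(U,k \right)} = 134 - \left(U + k\right) = 134 - U - k$)
$D = 943662$ ($D = -2 + \left(\left(1076591 - 276380\right) + 143453\right) = -2 + \left(800211 + 143453\right) = -2 + 943664 = 943662$)
$q{\left(L,\frac{1}{-651 - 245} \right)} + D = \left(134 - - \frac{1}{843} - \frac{1}{-651 - 245}\right) + 943662 = \left(134 + \frac{1}{843} - \frac{1}{-896}\right) + 943662 = \left(134 + \frac{1}{843} - - \frac{1}{896}\right) + 943662 = \left(134 + \frac{1}{843} + \frac{1}{896}\right) + 943662 = \frac{101215691}{755328} + 943662 = \frac{712875546827}{755328}$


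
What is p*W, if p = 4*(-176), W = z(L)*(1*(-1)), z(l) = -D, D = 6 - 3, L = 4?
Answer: -2112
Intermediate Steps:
D = 3
z(l) = -3 (z(l) = -1*3 = -3)
W = 3 (W = -3*(-1) = 3)
p = -704
p*W = -704*3 = -2112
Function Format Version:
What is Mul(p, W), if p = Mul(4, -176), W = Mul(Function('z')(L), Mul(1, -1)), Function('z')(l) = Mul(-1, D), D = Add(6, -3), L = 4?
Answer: -2112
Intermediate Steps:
D = 3
Function('z')(l) = -3 (Function('z')(l) = Mul(-1, 3) = -3)
W = 3 (W = Mul(-3, Mul(1, -1)) = Mul(-3, -1) = 3)
p = -704
Mul(p, W) = Mul(-704, 3) = -2112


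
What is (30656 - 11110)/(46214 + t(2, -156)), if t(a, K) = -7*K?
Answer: 9773/23653 ≈ 0.41318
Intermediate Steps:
(30656 - 11110)/(46214 + t(2, -156)) = (30656 - 11110)/(46214 - 7*(-156)) = 19546/(46214 + 1092) = 19546/47306 = 19546*(1/47306) = 9773/23653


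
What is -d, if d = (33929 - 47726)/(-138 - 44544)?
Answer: -4599/14894 ≈ -0.30878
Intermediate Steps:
d = 4599/14894 (d = -13797/(-44682) = -13797*(-1/44682) = 4599/14894 ≈ 0.30878)
-d = -1*4599/14894 = -4599/14894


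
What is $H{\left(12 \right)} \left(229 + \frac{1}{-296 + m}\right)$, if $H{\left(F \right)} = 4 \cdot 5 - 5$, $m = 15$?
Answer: $\frac{965220}{281} \approx 3434.9$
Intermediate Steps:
$H{\left(F \right)} = 15$ ($H{\left(F \right)} = 20 - 5 = 15$)
$H{\left(12 \right)} \left(229 + \frac{1}{-296 + m}\right) = 15 \left(229 + \frac{1}{-296 + 15}\right) = 15 \left(229 + \frac{1}{-281}\right) = 15 \left(229 - \frac{1}{281}\right) = 15 \cdot \frac{64348}{281} = \frac{965220}{281}$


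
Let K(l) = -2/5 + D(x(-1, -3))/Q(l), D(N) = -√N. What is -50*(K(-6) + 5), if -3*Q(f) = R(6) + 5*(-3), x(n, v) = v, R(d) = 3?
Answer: -230 + 25*I*√3/2 ≈ -230.0 + 21.651*I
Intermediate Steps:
Q(f) = 4 (Q(f) = -(3 + 5*(-3))/3 = -(3 - 15)/3 = -⅓*(-12) = 4)
K(l) = -⅖ - I*√3/4 (K(l) = -2/5 - √(-3)/4 = -2*⅕ - I*√3*(¼) = -⅖ - I*√3*(¼) = -⅖ - I*√3/4)
-50*(K(-6) + 5) = -50*((-⅖ - I*√3/4) + 5) = -50*(23/5 - I*√3/4) = -230 + 25*I*√3/2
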